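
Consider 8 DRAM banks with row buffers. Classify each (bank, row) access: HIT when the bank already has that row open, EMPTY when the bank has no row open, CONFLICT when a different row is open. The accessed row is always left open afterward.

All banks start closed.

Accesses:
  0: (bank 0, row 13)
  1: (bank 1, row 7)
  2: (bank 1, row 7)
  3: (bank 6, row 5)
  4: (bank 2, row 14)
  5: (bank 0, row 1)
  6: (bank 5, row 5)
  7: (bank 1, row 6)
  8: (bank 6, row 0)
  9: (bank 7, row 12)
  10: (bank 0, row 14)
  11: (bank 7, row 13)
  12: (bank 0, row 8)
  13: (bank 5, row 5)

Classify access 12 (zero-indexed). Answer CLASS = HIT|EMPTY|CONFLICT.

step 0: bank0 None->13 [EMPTY]
step 1: bank1 None->7 [EMPTY]
step 2: bank1 7->7 [HIT]
step 3: bank6 None->5 [EMPTY]
step 4: bank2 None->14 [EMPTY]
step 5: bank0 13->1 [CONFLICT]
step 6: bank5 None->5 [EMPTY]
step 7: bank1 7->6 [CONFLICT]
step 8: bank6 5->0 [CONFLICT]
step 9: bank7 None->12 [EMPTY]
step 10: bank0 1->14 [CONFLICT]
step 11: bank7 12->13 [CONFLICT]
step 12: bank0 14->8 [CONFLICT]
step 13: bank5 5->5 [HIT]

CLASS = CONFLICT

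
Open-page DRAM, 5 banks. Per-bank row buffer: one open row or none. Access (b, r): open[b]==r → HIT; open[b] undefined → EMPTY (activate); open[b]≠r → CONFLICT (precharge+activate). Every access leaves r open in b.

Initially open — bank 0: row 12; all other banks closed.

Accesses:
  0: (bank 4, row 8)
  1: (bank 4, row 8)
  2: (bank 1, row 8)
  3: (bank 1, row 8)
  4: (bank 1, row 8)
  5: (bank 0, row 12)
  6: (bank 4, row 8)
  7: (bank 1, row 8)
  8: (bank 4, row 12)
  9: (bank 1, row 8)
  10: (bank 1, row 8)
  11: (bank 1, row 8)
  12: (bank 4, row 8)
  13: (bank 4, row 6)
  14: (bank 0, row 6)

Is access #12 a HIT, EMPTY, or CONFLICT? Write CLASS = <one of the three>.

0: bank 4 row 8 — prev None → EMPTY
1: bank 4 row 8 — prev 8 → HIT
2: bank 1 row 8 — prev None → EMPTY
3: bank 1 row 8 — prev 8 → HIT
4: bank 1 row 8 — prev 8 → HIT
5: bank 0 row 12 — prev 12 → HIT
6: bank 4 row 8 — prev 8 → HIT
7: bank 1 row 8 — prev 8 → HIT
8: bank 4 row 12 — prev 8 → CONFLICT
9: bank 1 row 8 — prev 8 → HIT
10: bank 1 row 8 — prev 8 → HIT
11: bank 1 row 8 — prev 8 → HIT
12: bank 4 row 8 — prev 12 → CONFLICT
13: bank 4 row 6 — prev 8 → CONFLICT
14: bank 0 row 6 — prev 12 → CONFLICT

CLASS = CONFLICT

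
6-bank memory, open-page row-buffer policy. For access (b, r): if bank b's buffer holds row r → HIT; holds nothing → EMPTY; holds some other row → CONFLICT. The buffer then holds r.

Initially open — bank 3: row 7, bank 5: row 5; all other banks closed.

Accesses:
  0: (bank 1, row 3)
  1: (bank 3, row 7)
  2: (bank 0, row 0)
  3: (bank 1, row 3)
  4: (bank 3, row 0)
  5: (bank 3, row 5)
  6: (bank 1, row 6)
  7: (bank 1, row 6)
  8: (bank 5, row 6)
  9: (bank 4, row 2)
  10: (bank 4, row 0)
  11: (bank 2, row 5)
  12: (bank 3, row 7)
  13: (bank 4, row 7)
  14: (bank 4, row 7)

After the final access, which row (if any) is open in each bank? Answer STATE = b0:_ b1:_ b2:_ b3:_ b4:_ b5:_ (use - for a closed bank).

  [0] b1 r3: no row ⇒ E
  [1] b3 r7: had r7 ⇒ H
  [2] b0 r0: no row ⇒ E
  [3] b1 r3: had r3 ⇒ H
  [4] b3 r0: had r7 ⇒ C
  [5] b3 r5: had r0 ⇒ C
  [6] b1 r6: had r3 ⇒ C
  [7] b1 r6: had r6 ⇒ H
  [8] b5 r6: had r5 ⇒ C
  [9] b4 r2: no row ⇒ E
  [10] b4 r0: had r2 ⇒ C
  [11] b2 r5: no row ⇒ E
  [12] b3 r7: had r5 ⇒ C
  [13] b4 r7: had r0 ⇒ C
  [14] b4 r7: had r7 ⇒ H

STATE = b0:0 b1:6 b2:5 b3:7 b4:7 b5:6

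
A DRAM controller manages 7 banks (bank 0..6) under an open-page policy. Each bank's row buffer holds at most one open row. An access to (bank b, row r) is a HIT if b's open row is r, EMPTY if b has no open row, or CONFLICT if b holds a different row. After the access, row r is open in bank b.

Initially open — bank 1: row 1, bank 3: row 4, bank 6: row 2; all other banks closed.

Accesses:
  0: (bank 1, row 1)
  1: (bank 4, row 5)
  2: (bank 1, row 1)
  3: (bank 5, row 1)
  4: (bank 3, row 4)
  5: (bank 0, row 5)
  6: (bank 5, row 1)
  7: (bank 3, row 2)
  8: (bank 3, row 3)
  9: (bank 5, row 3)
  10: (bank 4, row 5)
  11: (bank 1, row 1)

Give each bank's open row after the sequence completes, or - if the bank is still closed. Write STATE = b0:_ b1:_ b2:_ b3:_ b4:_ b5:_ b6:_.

STATE = b0:5 b1:1 b2:- b3:3 b4:5 b5:3 b6:2

0: bank 1 row 1 — prev 1 → HIT
1: bank 4 row 5 — prev None → EMPTY
2: bank 1 row 1 — prev 1 → HIT
3: bank 5 row 1 — prev None → EMPTY
4: bank 3 row 4 — prev 4 → HIT
5: bank 0 row 5 — prev None → EMPTY
6: bank 5 row 1 — prev 1 → HIT
7: bank 3 row 2 — prev 4 → CONFLICT
8: bank 3 row 3 — prev 2 → CONFLICT
9: bank 5 row 3 — prev 1 → CONFLICT
10: bank 4 row 5 — prev 5 → HIT
11: bank 1 row 1 — prev 1 → HIT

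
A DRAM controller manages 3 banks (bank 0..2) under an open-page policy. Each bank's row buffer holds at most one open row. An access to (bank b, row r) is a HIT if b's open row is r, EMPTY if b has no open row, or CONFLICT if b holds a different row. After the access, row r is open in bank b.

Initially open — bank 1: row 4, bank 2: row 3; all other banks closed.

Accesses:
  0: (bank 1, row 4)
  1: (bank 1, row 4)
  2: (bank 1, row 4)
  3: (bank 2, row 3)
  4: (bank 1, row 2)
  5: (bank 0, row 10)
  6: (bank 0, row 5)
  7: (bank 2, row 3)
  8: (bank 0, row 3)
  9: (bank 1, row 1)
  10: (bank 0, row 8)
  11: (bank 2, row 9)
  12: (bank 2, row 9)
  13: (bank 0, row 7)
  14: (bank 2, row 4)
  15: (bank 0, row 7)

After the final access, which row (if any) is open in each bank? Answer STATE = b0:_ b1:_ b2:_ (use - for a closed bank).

  [0] b1 r4: had r4 ⇒ H
  [1] b1 r4: had r4 ⇒ H
  [2] b1 r4: had r4 ⇒ H
  [3] b2 r3: had r3 ⇒ H
  [4] b1 r2: had r4 ⇒ C
  [5] b0 r10: no row ⇒ E
  [6] b0 r5: had r10 ⇒ C
  [7] b2 r3: had r3 ⇒ H
  [8] b0 r3: had r5 ⇒ C
  [9] b1 r1: had r2 ⇒ C
  [10] b0 r8: had r3 ⇒ C
  [11] b2 r9: had r3 ⇒ C
  [12] b2 r9: had r9 ⇒ H
  [13] b0 r7: had r8 ⇒ C
  [14] b2 r4: had r9 ⇒ C
  [15] b0 r7: had r7 ⇒ H

STATE = b0:7 b1:1 b2:4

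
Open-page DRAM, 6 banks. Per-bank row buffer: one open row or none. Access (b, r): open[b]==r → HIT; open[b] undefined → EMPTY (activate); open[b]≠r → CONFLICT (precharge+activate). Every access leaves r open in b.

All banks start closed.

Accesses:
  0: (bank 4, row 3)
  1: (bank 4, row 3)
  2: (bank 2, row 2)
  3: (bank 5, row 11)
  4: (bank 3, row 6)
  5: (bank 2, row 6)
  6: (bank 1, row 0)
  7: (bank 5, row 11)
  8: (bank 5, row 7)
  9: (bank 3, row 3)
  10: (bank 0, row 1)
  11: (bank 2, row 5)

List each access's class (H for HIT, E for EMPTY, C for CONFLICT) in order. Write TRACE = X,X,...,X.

0: bank 4 row 3 — prev None → EMPTY
1: bank 4 row 3 — prev 3 → HIT
2: bank 2 row 2 — prev None → EMPTY
3: bank 5 row 11 — prev None → EMPTY
4: bank 3 row 6 — prev None → EMPTY
5: bank 2 row 6 — prev 2 → CONFLICT
6: bank 1 row 0 — prev None → EMPTY
7: bank 5 row 11 — prev 11 → HIT
8: bank 5 row 7 — prev 11 → CONFLICT
9: bank 3 row 3 — prev 6 → CONFLICT
10: bank 0 row 1 — prev None → EMPTY
11: bank 2 row 5 — prev 6 → CONFLICT

TRACE = E,H,E,E,E,C,E,H,C,C,E,C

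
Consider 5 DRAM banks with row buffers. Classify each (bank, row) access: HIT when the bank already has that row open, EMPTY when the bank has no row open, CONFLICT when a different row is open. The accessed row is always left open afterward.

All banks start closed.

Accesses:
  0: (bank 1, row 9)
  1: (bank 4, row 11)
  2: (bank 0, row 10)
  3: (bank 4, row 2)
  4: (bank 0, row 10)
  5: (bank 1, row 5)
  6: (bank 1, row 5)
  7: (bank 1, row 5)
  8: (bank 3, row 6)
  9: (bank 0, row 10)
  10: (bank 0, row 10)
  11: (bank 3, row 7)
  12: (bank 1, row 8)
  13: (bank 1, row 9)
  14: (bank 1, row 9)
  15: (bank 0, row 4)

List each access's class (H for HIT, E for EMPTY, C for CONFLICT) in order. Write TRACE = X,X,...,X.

TRACE = E,E,E,C,H,C,H,H,E,H,H,C,C,C,H,C

  [0] b1 r9: no row ⇒ E
  [1] b4 r11: no row ⇒ E
  [2] b0 r10: no row ⇒ E
  [3] b4 r2: had r11 ⇒ C
  [4] b0 r10: had r10 ⇒ H
  [5] b1 r5: had r9 ⇒ C
  [6] b1 r5: had r5 ⇒ H
  [7] b1 r5: had r5 ⇒ H
  [8] b3 r6: no row ⇒ E
  [9] b0 r10: had r10 ⇒ H
  [10] b0 r10: had r10 ⇒ H
  [11] b3 r7: had r6 ⇒ C
  [12] b1 r8: had r5 ⇒ C
  [13] b1 r9: had r8 ⇒ C
  [14] b1 r9: had r9 ⇒ H
  [15] b0 r4: had r10 ⇒ C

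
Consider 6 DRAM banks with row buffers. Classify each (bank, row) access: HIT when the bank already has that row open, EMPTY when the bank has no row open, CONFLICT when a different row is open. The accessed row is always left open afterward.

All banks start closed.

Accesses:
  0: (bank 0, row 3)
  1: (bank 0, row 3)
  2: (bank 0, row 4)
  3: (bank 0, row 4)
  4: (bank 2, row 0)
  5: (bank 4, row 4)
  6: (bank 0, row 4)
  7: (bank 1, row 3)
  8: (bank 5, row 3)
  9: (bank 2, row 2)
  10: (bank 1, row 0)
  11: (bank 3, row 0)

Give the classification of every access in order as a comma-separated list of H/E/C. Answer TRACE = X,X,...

#0 (0,3) E
#1 (0,3) H  (was 3)
#2 (0,4) C  (was 3)
#3 (0,4) H  (was 4)
#4 (2,0) E
#5 (4,4) E
#6 (0,4) H  (was 4)
#7 (1,3) E
#8 (5,3) E
#9 (2,2) C  (was 0)
#10 (1,0) C  (was 3)
#11 (3,0) E

TRACE = E,H,C,H,E,E,H,E,E,C,C,E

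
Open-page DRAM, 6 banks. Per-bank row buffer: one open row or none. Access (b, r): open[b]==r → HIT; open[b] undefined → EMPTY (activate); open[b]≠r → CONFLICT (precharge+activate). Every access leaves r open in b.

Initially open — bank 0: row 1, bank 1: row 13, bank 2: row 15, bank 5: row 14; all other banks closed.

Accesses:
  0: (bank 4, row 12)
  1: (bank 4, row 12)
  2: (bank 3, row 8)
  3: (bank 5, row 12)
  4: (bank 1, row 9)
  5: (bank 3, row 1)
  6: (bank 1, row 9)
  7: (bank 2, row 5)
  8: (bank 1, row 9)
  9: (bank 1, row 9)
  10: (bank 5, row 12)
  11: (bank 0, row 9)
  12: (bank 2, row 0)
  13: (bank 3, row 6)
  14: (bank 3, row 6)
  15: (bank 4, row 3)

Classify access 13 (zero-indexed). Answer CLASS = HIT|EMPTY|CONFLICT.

CLASS = CONFLICT

  [0] b4 r12: no row ⇒ E
  [1] b4 r12: had r12 ⇒ H
  [2] b3 r8: no row ⇒ E
  [3] b5 r12: had r14 ⇒ C
  [4] b1 r9: had r13 ⇒ C
  [5] b3 r1: had r8 ⇒ C
  [6] b1 r9: had r9 ⇒ H
  [7] b2 r5: had r15 ⇒ C
  [8] b1 r9: had r9 ⇒ H
  [9] b1 r9: had r9 ⇒ H
  [10] b5 r12: had r12 ⇒ H
  [11] b0 r9: had r1 ⇒ C
  [12] b2 r0: had r5 ⇒ C
  [13] b3 r6: had r1 ⇒ C
  [14] b3 r6: had r6 ⇒ H
  [15] b4 r3: had r12 ⇒ C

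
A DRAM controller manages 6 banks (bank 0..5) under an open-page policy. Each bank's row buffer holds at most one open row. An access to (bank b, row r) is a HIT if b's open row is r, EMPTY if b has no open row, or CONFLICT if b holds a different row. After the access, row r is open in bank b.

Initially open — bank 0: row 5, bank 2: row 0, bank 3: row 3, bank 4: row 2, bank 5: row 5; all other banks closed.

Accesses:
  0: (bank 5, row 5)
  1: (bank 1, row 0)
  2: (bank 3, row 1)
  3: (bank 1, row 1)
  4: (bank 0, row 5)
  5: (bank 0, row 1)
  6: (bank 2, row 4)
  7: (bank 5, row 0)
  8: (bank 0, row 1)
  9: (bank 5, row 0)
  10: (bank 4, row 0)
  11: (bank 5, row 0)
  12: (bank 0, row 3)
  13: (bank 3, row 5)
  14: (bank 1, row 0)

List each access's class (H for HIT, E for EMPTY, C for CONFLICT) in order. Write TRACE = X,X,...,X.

TRACE = H,E,C,C,H,C,C,C,H,H,C,H,C,C,C

0: bank 5 row 5 — prev 5 → HIT
1: bank 1 row 0 — prev None → EMPTY
2: bank 3 row 1 — prev 3 → CONFLICT
3: bank 1 row 1 — prev 0 → CONFLICT
4: bank 0 row 5 — prev 5 → HIT
5: bank 0 row 1 — prev 5 → CONFLICT
6: bank 2 row 4 — prev 0 → CONFLICT
7: bank 5 row 0 — prev 5 → CONFLICT
8: bank 0 row 1 — prev 1 → HIT
9: bank 5 row 0 — prev 0 → HIT
10: bank 4 row 0 — prev 2 → CONFLICT
11: bank 5 row 0 — prev 0 → HIT
12: bank 0 row 3 — prev 1 → CONFLICT
13: bank 3 row 5 — prev 1 → CONFLICT
14: bank 1 row 0 — prev 1 → CONFLICT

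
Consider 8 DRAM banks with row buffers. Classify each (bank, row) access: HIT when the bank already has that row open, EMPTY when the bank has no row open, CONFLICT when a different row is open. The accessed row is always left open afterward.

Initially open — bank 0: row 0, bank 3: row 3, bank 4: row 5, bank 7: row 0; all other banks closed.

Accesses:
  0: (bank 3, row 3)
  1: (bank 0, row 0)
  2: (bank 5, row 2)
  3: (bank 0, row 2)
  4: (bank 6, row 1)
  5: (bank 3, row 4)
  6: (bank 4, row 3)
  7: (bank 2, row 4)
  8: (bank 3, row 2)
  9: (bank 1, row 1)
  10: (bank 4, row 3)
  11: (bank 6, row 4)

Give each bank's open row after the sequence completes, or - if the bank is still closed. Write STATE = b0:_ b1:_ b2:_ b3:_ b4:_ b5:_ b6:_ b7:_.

STATE = b0:2 b1:1 b2:4 b3:2 b4:3 b5:2 b6:4 b7:0

0: bank 3 row 3 — prev 3 → HIT
1: bank 0 row 0 — prev 0 → HIT
2: bank 5 row 2 — prev None → EMPTY
3: bank 0 row 2 — prev 0 → CONFLICT
4: bank 6 row 1 — prev None → EMPTY
5: bank 3 row 4 — prev 3 → CONFLICT
6: bank 4 row 3 — prev 5 → CONFLICT
7: bank 2 row 4 — prev None → EMPTY
8: bank 3 row 2 — prev 4 → CONFLICT
9: bank 1 row 1 — prev None → EMPTY
10: bank 4 row 3 — prev 3 → HIT
11: bank 6 row 4 — prev 1 → CONFLICT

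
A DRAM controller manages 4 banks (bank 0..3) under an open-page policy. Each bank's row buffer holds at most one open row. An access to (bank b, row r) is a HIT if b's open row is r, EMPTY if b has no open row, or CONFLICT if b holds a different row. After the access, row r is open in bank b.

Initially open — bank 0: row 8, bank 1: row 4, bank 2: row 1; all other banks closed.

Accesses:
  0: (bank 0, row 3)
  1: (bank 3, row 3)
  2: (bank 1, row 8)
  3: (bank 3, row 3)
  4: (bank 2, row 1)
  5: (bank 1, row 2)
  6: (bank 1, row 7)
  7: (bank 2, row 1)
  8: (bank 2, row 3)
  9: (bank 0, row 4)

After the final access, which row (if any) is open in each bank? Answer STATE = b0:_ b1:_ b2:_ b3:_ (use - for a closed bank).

STATE = b0:4 b1:7 b2:3 b3:3

#0 (0,3) C  (was 8)
#1 (3,3) E
#2 (1,8) C  (was 4)
#3 (3,3) H  (was 3)
#4 (2,1) H  (was 1)
#5 (1,2) C  (was 8)
#6 (1,7) C  (was 2)
#7 (2,1) H  (was 1)
#8 (2,3) C  (was 1)
#9 (0,4) C  (was 3)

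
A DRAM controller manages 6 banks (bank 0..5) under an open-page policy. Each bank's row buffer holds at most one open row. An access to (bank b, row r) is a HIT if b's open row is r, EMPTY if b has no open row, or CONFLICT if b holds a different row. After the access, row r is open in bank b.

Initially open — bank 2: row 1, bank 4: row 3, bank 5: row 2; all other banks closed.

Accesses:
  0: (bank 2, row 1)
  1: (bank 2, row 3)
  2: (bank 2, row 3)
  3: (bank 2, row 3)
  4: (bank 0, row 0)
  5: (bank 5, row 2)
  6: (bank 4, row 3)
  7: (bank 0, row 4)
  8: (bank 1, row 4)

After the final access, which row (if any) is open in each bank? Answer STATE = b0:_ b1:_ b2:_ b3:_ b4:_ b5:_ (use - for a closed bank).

STATE = b0:4 b1:4 b2:3 b3:- b4:3 b5:2

  [0] b2 r1: had r1 ⇒ H
  [1] b2 r3: had r1 ⇒ C
  [2] b2 r3: had r3 ⇒ H
  [3] b2 r3: had r3 ⇒ H
  [4] b0 r0: no row ⇒ E
  [5] b5 r2: had r2 ⇒ H
  [6] b4 r3: had r3 ⇒ H
  [7] b0 r4: had r0 ⇒ C
  [8] b1 r4: no row ⇒ E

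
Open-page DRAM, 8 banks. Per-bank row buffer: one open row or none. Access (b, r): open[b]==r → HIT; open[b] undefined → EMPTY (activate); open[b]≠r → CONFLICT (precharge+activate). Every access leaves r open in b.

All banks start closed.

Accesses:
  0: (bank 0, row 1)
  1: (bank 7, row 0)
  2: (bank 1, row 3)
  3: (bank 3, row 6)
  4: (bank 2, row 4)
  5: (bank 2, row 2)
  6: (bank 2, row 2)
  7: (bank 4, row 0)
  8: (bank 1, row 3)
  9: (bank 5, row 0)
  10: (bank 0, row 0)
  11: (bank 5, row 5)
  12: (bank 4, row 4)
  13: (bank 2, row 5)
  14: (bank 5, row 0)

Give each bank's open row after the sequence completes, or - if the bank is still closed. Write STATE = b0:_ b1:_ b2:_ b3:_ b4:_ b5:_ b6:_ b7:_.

STATE = b0:0 b1:3 b2:5 b3:6 b4:4 b5:0 b6:- b7:0

step 0: bank0 None->1 [EMPTY]
step 1: bank7 None->0 [EMPTY]
step 2: bank1 None->3 [EMPTY]
step 3: bank3 None->6 [EMPTY]
step 4: bank2 None->4 [EMPTY]
step 5: bank2 4->2 [CONFLICT]
step 6: bank2 2->2 [HIT]
step 7: bank4 None->0 [EMPTY]
step 8: bank1 3->3 [HIT]
step 9: bank5 None->0 [EMPTY]
step 10: bank0 1->0 [CONFLICT]
step 11: bank5 0->5 [CONFLICT]
step 12: bank4 0->4 [CONFLICT]
step 13: bank2 2->5 [CONFLICT]
step 14: bank5 5->0 [CONFLICT]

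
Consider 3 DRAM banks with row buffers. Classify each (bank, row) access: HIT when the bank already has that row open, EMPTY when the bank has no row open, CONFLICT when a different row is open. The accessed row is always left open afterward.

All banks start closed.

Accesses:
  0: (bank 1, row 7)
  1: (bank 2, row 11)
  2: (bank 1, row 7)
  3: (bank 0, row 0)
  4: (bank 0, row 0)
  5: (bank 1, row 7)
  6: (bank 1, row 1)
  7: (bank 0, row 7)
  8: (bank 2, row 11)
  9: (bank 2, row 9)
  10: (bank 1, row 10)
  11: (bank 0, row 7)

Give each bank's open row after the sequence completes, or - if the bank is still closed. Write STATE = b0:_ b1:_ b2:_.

step 0: bank1 None->7 [EMPTY]
step 1: bank2 None->11 [EMPTY]
step 2: bank1 7->7 [HIT]
step 3: bank0 None->0 [EMPTY]
step 4: bank0 0->0 [HIT]
step 5: bank1 7->7 [HIT]
step 6: bank1 7->1 [CONFLICT]
step 7: bank0 0->7 [CONFLICT]
step 8: bank2 11->11 [HIT]
step 9: bank2 11->9 [CONFLICT]
step 10: bank1 1->10 [CONFLICT]
step 11: bank0 7->7 [HIT]

STATE = b0:7 b1:10 b2:9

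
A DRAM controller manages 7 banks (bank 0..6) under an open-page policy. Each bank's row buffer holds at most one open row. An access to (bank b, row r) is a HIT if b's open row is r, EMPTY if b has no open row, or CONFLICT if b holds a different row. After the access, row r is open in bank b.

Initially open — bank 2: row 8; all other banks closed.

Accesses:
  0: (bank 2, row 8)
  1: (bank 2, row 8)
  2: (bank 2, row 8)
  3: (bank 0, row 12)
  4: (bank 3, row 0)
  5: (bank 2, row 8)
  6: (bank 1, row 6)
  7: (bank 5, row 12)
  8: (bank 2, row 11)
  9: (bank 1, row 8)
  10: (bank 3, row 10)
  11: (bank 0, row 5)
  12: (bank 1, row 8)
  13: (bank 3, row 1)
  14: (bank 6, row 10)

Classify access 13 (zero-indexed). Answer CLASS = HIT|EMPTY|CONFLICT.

0: bank 2 row 8 — prev 8 → HIT
1: bank 2 row 8 — prev 8 → HIT
2: bank 2 row 8 — prev 8 → HIT
3: bank 0 row 12 — prev None → EMPTY
4: bank 3 row 0 — prev None → EMPTY
5: bank 2 row 8 — prev 8 → HIT
6: bank 1 row 6 — prev None → EMPTY
7: bank 5 row 12 — prev None → EMPTY
8: bank 2 row 11 — prev 8 → CONFLICT
9: bank 1 row 8 — prev 6 → CONFLICT
10: bank 3 row 10 — prev 0 → CONFLICT
11: bank 0 row 5 — prev 12 → CONFLICT
12: bank 1 row 8 — prev 8 → HIT
13: bank 3 row 1 — prev 10 → CONFLICT
14: bank 6 row 10 — prev None → EMPTY

CLASS = CONFLICT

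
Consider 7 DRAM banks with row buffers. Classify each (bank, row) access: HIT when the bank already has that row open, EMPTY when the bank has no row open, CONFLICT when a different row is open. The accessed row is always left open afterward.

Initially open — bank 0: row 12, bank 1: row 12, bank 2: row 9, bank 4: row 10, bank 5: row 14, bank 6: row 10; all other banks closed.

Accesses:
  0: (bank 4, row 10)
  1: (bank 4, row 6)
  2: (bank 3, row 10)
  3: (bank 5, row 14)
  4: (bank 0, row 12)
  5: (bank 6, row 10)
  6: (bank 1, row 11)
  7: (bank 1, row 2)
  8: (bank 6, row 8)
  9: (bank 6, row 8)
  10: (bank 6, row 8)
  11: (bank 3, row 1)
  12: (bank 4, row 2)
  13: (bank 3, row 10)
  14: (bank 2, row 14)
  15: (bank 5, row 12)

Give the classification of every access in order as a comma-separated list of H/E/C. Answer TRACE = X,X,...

TRACE = H,C,E,H,H,H,C,C,C,H,H,C,C,C,C,C

#0 (4,10) H  (was 10)
#1 (4,6) C  (was 10)
#2 (3,10) E
#3 (5,14) H  (was 14)
#4 (0,12) H  (was 12)
#5 (6,10) H  (was 10)
#6 (1,11) C  (was 12)
#7 (1,2) C  (was 11)
#8 (6,8) C  (was 10)
#9 (6,8) H  (was 8)
#10 (6,8) H  (was 8)
#11 (3,1) C  (was 10)
#12 (4,2) C  (was 6)
#13 (3,10) C  (was 1)
#14 (2,14) C  (was 9)
#15 (5,12) C  (was 14)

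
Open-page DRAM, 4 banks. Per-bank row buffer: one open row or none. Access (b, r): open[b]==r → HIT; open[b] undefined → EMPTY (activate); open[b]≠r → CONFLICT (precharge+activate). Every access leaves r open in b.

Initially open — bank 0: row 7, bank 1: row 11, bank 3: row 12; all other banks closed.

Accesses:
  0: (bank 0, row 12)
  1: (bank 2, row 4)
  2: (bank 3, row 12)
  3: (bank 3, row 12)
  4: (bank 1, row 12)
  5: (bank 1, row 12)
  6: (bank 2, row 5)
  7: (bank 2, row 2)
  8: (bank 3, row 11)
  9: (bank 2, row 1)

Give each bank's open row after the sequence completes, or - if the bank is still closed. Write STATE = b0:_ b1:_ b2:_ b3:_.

STATE = b0:12 b1:12 b2:1 b3:11

#0 (0,12) C  (was 7)
#1 (2,4) E
#2 (3,12) H  (was 12)
#3 (3,12) H  (was 12)
#4 (1,12) C  (was 11)
#5 (1,12) H  (was 12)
#6 (2,5) C  (was 4)
#7 (2,2) C  (was 5)
#8 (3,11) C  (was 12)
#9 (2,1) C  (was 2)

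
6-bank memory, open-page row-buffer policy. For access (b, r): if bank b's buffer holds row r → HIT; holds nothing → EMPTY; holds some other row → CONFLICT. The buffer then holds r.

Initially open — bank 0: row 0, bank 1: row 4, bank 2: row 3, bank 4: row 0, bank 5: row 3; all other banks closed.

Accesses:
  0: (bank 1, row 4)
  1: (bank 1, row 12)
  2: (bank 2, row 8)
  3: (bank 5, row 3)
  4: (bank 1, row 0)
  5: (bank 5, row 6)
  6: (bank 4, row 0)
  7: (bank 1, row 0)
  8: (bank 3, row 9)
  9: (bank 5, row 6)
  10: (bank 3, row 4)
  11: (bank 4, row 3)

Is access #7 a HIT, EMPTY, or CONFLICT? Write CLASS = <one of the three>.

  [0] b1 r4: had r4 ⇒ H
  [1] b1 r12: had r4 ⇒ C
  [2] b2 r8: had r3 ⇒ C
  [3] b5 r3: had r3 ⇒ H
  [4] b1 r0: had r12 ⇒ C
  [5] b5 r6: had r3 ⇒ C
  [6] b4 r0: had r0 ⇒ H
  [7] b1 r0: had r0 ⇒ H
  [8] b3 r9: no row ⇒ E
  [9] b5 r6: had r6 ⇒ H
  [10] b3 r4: had r9 ⇒ C
  [11] b4 r3: had r0 ⇒ C

CLASS = HIT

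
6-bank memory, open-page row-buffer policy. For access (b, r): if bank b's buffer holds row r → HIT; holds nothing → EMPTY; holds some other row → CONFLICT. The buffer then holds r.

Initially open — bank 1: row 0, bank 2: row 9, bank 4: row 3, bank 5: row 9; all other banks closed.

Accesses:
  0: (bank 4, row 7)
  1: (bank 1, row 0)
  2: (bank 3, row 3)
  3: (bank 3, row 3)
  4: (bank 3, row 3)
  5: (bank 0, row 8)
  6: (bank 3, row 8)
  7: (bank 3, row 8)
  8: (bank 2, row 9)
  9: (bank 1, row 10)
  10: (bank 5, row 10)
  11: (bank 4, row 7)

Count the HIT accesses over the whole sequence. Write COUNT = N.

COUNT = 6

0: bank 4 row 7 — prev 3 → CONFLICT
1: bank 1 row 0 — prev 0 → HIT
2: bank 3 row 3 — prev None → EMPTY
3: bank 3 row 3 — prev 3 → HIT
4: bank 3 row 3 — prev 3 → HIT
5: bank 0 row 8 — prev None → EMPTY
6: bank 3 row 8 — prev 3 → CONFLICT
7: bank 3 row 8 — prev 8 → HIT
8: bank 2 row 9 — prev 9 → HIT
9: bank 1 row 10 — prev 0 → CONFLICT
10: bank 5 row 10 — prev 9 → CONFLICT
11: bank 4 row 7 — prev 7 → HIT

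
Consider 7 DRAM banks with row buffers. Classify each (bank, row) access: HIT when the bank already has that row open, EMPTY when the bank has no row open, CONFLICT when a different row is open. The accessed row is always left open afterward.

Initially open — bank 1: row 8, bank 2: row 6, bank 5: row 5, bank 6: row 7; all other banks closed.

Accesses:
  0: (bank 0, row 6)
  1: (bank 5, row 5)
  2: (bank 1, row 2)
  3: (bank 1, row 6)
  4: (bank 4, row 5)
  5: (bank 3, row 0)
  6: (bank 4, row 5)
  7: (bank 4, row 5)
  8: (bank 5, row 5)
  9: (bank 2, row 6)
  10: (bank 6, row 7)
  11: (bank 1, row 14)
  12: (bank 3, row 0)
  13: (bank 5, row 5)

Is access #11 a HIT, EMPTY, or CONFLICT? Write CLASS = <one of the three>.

step 0: bank0 None->6 [EMPTY]
step 1: bank5 5->5 [HIT]
step 2: bank1 8->2 [CONFLICT]
step 3: bank1 2->6 [CONFLICT]
step 4: bank4 None->5 [EMPTY]
step 5: bank3 None->0 [EMPTY]
step 6: bank4 5->5 [HIT]
step 7: bank4 5->5 [HIT]
step 8: bank5 5->5 [HIT]
step 9: bank2 6->6 [HIT]
step 10: bank6 7->7 [HIT]
step 11: bank1 6->14 [CONFLICT]
step 12: bank3 0->0 [HIT]
step 13: bank5 5->5 [HIT]

CLASS = CONFLICT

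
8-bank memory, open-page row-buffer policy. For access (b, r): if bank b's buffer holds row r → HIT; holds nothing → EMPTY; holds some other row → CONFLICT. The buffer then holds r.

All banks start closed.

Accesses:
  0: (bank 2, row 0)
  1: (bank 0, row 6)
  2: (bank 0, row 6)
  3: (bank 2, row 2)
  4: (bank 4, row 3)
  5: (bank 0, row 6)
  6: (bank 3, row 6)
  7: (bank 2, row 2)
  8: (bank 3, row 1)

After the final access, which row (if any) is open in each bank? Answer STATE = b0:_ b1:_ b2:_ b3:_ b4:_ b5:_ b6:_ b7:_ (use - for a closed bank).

  [0] b2 r0: no row ⇒ E
  [1] b0 r6: no row ⇒ E
  [2] b0 r6: had r6 ⇒ H
  [3] b2 r2: had r0 ⇒ C
  [4] b4 r3: no row ⇒ E
  [5] b0 r6: had r6 ⇒ H
  [6] b3 r6: no row ⇒ E
  [7] b2 r2: had r2 ⇒ H
  [8] b3 r1: had r6 ⇒ C

STATE = b0:6 b1:- b2:2 b3:1 b4:3 b5:- b6:- b7:-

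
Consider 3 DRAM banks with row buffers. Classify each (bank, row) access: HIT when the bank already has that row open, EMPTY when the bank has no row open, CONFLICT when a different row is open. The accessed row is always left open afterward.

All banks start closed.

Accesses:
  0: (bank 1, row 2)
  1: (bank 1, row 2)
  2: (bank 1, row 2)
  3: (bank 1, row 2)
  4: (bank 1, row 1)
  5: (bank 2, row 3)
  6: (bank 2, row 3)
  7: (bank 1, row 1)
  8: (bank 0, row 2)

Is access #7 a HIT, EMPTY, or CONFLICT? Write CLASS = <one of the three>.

  [0] b1 r2: no row ⇒ E
  [1] b1 r2: had r2 ⇒ H
  [2] b1 r2: had r2 ⇒ H
  [3] b1 r2: had r2 ⇒ H
  [4] b1 r1: had r2 ⇒ C
  [5] b2 r3: no row ⇒ E
  [6] b2 r3: had r3 ⇒ H
  [7] b1 r1: had r1 ⇒ H
  [8] b0 r2: no row ⇒ E

CLASS = HIT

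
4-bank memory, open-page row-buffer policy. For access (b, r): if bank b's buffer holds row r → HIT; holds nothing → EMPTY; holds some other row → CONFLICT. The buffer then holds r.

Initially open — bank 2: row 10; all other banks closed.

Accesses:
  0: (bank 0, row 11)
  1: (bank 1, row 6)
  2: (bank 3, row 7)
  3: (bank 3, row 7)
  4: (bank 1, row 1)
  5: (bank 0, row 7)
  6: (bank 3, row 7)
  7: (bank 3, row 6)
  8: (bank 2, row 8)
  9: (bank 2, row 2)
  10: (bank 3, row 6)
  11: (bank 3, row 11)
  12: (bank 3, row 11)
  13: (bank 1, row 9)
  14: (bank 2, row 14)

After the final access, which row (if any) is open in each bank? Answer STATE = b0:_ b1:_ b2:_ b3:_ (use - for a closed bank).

STATE = b0:7 b1:9 b2:14 b3:11

step 0: bank0 None->11 [EMPTY]
step 1: bank1 None->6 [EMPTY]
step 2: bank3 None->7 [EMPTY]
step 3: bank3 7->7 [HIT]
step 4: bank1 6->1 [CONFLICT]
step 5: bank0 11->7 [CONFLICT]
step 6: bank3 7->7 [HIT]
step 7: bank3 7->6 [CONFLICT]
step 8: bank2 10->8 [CONFLICT]
step 9: bank2 8->2 [CONFLICT]
step 10: bank3 6->6 [HIT]
step 11: bank3 6->11 [CONFLICT]
step 12: bank3 11->11 [HIT]
step 13: bank1 1->9 [CONFLICT]
step 14: bank2 2->14 [CONFLICT]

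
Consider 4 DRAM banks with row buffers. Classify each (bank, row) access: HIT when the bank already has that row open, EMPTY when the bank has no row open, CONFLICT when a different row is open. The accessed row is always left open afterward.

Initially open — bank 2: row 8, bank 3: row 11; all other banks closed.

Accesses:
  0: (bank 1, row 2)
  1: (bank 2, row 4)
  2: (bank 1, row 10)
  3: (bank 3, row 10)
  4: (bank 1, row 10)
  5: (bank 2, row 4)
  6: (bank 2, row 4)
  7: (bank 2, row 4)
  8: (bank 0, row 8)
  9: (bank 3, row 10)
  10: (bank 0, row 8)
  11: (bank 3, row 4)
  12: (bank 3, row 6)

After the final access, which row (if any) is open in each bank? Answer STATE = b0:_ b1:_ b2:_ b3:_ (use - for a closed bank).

STATE = b0:8 b1:10 b2:4 b3:6

  [0] b1 r2: no row ⇒ E
  [1] b2 r4: had r8 ⇒ C
  [2] b1 r10: had r2 ⇒ C
  [3] b3 r10: had r11 ⇒ C
  [4] b1 r10: had r10 ⇒ H
  [5] b2 r4: had r4 ⇒ H
  [6] b2 r4: had r4 ⇒ H
  [7] b2 r4: had r4 ⇒ H
  [8] b0 r8: no row ⇒ E
  [9] b3 r10: had r10 ⇒ H
  [10] b0 r8: had r8 ⇒ H
  [11] b3 r4: had r10 ⇒ C
  [12] b3 r6: had r4 ⇒ C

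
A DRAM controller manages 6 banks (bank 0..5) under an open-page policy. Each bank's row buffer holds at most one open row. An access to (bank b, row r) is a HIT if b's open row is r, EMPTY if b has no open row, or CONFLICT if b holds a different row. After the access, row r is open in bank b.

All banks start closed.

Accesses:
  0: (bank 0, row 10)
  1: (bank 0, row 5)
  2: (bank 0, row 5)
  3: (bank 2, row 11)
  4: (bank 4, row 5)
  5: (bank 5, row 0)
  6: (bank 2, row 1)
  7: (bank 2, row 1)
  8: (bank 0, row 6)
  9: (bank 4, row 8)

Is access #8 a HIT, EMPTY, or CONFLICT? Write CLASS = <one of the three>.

  [0] b0 r10: no row ⇒ E
  [1] b0 r5: had r10 ⇒ C
  [2] b0 r5: had r5 ⇒ H
  [3] b2 r11: no row ⇒ E
  [4] b4 r5: no row ⇒ E
  [5] b5 r0: no row ⇒ E
  [6] b2 r1: had r11 ⇒ C
  [7] b2 r1: had r1 ⇒ H
  [8] b0 r6: had r5 ⇒ C
  [9] b4 r8: had r5 ⇒ C

CLASS = CONFLICT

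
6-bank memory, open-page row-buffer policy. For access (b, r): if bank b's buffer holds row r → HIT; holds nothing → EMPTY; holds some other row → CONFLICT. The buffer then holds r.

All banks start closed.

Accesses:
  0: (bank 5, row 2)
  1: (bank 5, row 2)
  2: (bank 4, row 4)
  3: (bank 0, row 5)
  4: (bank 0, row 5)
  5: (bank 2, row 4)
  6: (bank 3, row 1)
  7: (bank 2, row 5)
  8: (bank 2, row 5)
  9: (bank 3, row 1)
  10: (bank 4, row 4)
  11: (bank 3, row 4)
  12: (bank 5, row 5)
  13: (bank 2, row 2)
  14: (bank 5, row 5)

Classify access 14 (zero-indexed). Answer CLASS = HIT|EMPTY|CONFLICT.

  [0] b5 r2: no row ⇒ E
  [1] b5 r2: had r2 ⇒ H
  [2] b4 r4: no row ⇒ E
  [3] b0 r5: no row ⇒ E
  [4] b0 r5: had r5 ⇒ H
  [5] b2 r4: no row ⇒ E
  [6] b3 r1: no row ⇒ E
  [7] b2 r5: had r4 ⇒ C
  [8] b2 r5: had r5 ⇒ H
  [9] b3 r1: had r1 ⇒ H
  [10] b4 r4: had r4 ⇒ H
  [11] b3 r4: had r1 ⇒ C
  [12] b5 r5: had r2 ⇒ C
  [13] b2 r2: had r5 ⇒ C
  [14] b5 r5: had r5 ⇒ H

CLASS = HIT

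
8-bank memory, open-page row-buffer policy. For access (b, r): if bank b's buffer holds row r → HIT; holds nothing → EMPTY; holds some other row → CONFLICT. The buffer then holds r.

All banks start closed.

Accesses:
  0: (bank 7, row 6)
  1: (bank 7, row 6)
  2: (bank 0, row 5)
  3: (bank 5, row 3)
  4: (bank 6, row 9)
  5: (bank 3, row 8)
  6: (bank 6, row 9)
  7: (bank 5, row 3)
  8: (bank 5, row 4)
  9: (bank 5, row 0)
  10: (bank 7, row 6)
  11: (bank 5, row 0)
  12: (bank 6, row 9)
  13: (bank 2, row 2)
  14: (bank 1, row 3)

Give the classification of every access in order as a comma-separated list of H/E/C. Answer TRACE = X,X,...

step 0: bank7 None->6 [EMPTY]
step 1: bank7 6->6 [HIT]
step 2: bank0 None->5 [EMPTY]
step 3: bank5 None->3 [EMPTY]
step 4: bank6 None->9 [EMPTY]
step 5: bank3 None->8 [EMPTY]
step 6: bank6 9->9 [HIT]
step 7: bank5 3->3 [HIT]
step 8: bank5 3->4 [CONFLICT]
step 9: bank5 4->0 [CONFLICT]
step 10: bank7 6->6 [HIT]
step 11: bank5 0->0 [HIT]
step 12: bank6 9->9 [HIT]
step 13: bank2 None->2 [EMPTY]
step 14: bank1 None->3 [EMPTY]

TRACE = E,H,E,E,E,E,H,H,C,C,H,H,H,E,E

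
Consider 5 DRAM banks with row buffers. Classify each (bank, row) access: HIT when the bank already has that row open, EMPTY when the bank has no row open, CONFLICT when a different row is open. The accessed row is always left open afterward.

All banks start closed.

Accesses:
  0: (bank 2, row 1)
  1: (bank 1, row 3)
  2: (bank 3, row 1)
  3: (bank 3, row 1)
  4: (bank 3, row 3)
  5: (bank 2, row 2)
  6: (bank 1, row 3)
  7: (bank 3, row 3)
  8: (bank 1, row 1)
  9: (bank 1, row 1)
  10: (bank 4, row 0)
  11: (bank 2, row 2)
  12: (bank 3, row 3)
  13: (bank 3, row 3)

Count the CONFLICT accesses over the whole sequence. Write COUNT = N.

0: bank 2 row 1 — prev None → EMPTY
1: bank 1 row 3 — prev None → EMPTY
2: bank 3 row 1 — prev None → EMPTY
3: bank 3 row 1 — prev 1 → HIT
4: bank 3 row 3 — prev 1 → CONFLICT
5: bank 2 row 2 — prev 1 → CONFLICT
6: bank 1 row 3 — prev 3 → HIT
7: bank 3 row 3 — prev 3 → HIT
8: bank 1 row 1 — prev 3 → CONFLICT
9: bank 1 row 1 — prev 1 → HIT
10: bank 4 row 0 — prev None → EMPTY
11: bank 2 row 2 — prev 2 → HIT
12: bank 3 row 3 — prev 3 → HIT
13: bank 3 row 3 — prev 3 → HIT

COUNT = 3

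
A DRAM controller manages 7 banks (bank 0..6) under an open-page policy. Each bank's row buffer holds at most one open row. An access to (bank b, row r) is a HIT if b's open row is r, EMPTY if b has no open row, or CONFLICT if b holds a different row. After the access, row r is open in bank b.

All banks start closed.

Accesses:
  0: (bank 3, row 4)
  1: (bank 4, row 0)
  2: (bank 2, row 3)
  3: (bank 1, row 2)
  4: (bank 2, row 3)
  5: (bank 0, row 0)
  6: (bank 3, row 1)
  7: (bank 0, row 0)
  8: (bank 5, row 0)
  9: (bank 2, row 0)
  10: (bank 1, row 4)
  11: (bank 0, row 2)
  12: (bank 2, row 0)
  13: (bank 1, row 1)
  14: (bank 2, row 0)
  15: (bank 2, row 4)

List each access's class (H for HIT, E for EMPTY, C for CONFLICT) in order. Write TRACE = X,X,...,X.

step 0: bank3 None->4 [EMPTY]
step 1: bank4 None->0 [EMPTY]
step 2: bank2 None->3 [EMPTY]
step 3: bank1 None->2 [EMPTY]
step 4: bank2 3->3 [HIT]
step 5: bank0 None->0 [EMPTY]
step 6: bank3 4->1 [CONFLICT]
step 7: bank0 0->0 [HIT]
step 8: bank5 None->0 [EMPTY]
step 9: bank2 3->0 [CONFLICT]
step 10: bank1 2->4 [CONFLICT]
step 11: bank0 0->2 [CONFLICT]
step 12: bank2 0->0 [HIT]
step 13: bank1 4->1 [CONFLICT]
step 14: bank2 0->0 [HIT]
step 15: bank2 0->4 [CONFLICT]

TRACE = E,E,E,E,H,E,C,H,E,C,C,C,H,C,H,C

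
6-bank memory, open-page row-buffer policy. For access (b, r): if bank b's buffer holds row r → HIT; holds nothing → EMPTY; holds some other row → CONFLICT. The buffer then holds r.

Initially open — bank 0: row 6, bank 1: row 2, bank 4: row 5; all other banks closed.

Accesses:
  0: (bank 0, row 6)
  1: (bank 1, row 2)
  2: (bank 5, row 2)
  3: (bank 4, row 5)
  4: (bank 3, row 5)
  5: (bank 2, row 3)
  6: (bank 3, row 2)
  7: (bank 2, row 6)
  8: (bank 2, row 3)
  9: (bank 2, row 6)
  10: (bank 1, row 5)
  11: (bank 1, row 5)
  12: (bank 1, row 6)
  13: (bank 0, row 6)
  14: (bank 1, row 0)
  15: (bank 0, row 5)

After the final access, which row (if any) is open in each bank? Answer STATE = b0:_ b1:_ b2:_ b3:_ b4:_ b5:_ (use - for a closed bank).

0: bank 0 row 6 — prev 6 → HIT
1: bank 1 row 2 — prev 2 → HIT
2: bank 5 row 2 — prev None → EMPTY
3: bank 4 row 5 — prev 5 → HIT
4: bank 3 row 5 — prev None → EMPTY
5: bank 2 row 3 — prev None → EMPTY
6: bank 3 row 2 — prev 5 → CONFLICT
7: bank 2 row 6 — prev 3 → CONFLICT
8: bank 2 row 3 — prev 6 → CONFLICT
9: bank 2 row 6 — prev 3 → CONFLICT
10: bank 1 row 5 — prev 2 → CONFLICT
11: bank 1 row 5 — prev 5 → HIT
12: bank 1 row 6 — prev 5 → CONFLICT
13: bank 0 row 6 — prev 6 → HIT
14: bank 1 row 0 — prev 6 → CONFLICT
15: bank 0 row 5 — prev 6 → CONFLICT

STATE = b0:5 b1:0 b2:6 b3:2 b4:5 b5:2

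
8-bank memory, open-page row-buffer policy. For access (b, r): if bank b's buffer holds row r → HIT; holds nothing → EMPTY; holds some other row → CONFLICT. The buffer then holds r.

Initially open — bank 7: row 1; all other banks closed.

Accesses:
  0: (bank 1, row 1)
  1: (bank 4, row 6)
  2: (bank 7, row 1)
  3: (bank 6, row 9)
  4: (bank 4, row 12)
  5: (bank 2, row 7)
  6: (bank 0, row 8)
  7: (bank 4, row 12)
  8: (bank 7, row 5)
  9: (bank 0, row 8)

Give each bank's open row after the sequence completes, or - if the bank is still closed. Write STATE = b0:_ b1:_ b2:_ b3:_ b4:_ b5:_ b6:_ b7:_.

STATE = b0:8 b1:1 b2:7 b3:- b4:12 b5:- b6:9 b7:5

0: bank 1 row 1 — prev None → EMPTY
1: bank 4 row 6 — prev None → EMPTY
2: bank 7 row 1 — prev 1 → HIT
3: bank 6 row 9 — prev None → EMPTY
4: bank 4 row 12 — prev 6 → CONFLICT
5: bank 2 row 7 — prev None → EMPTY
6: bank 0 row 8 — prev None → EMPTY
7: bank 4 row 12 — prev 12 → HIT
8: bank 7 row 5 — prev 1 → CONFLICT
9: bank 0 row 8 — prev 8 → HIT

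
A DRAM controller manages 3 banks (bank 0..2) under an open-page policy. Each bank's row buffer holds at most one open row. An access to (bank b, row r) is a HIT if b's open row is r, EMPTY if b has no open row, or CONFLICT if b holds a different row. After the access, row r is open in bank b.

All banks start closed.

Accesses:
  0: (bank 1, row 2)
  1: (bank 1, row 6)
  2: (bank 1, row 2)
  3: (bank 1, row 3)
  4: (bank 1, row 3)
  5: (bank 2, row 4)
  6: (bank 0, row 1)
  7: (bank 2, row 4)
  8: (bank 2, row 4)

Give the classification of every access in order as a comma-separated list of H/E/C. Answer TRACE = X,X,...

  [0] b1 r2: no row ⇒ E
  [1] b1 r6: had r2 ⇒ C
  [2] b1 r2: had r6 ⇒ C
  [3] b1 r3: had r2 ⇒ C
  [4] b1 r3: had r3 ⇒ H
  [5] b2 r4: no row ⇒ E
  [6] b0 r1: no row ⇒ E
  [7] b2 r4: had r4 ⇒ H
  [8] b2 r4: had r4 ⇒ H

TRACE = E,C,C,C,H,E,E,H,H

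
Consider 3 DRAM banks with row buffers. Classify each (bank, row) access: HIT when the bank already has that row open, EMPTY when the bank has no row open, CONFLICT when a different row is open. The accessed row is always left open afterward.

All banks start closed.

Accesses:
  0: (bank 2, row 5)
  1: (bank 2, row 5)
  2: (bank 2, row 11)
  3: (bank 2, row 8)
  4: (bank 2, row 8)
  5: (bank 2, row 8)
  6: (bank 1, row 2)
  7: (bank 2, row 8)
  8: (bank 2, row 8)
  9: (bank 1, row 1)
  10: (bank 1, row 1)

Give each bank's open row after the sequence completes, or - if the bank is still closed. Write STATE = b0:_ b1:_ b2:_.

  [0] b2 r5: no row ⇒ E
  [1] b2 r5: had r5 ⇒ H
  [2] b2 r11: had r5 ⇒ C
  [3] b2 r8: had r11 ⇒ C
  [4] b2 r8: had r8 ⇒ H
  [5] b2 r8: had r8 ⇒ H
  [6] b1 r2: no row ⇒ E
  [7] b2 r8: had r8 ⇒ H
  [8] b2 r8: had r8 ⇒ H
  [9] b1 r1: had r2 ⇒ C
  [10] b1 r1: had r1 ⇒ H

STATE = b0:- b1:1 b2:8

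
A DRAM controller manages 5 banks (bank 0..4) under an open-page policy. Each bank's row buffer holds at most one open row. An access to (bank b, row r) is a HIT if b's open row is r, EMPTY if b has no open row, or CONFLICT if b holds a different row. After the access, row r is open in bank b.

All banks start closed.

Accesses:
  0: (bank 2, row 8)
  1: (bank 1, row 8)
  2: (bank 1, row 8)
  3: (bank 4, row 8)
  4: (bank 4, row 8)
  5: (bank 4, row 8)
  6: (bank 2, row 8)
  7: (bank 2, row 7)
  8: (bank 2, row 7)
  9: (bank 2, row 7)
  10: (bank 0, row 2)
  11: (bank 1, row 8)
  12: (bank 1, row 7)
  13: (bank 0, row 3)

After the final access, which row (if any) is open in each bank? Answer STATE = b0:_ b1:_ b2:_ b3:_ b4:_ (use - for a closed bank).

STATE = b0:3 b1:7 b2:7 b3:- b4:8

0: bank 2 row 8 — prev None → EMPTY
1: bank 1 row 8 — prev None → EMPTY
2: bank 1 row 8 — prev 8 → HIT
3: bank 4 row 8 — prev None → EMPTY
4: bank 4 row 8 — prev 8 → HIT
5: bank 4 row 8 — prev 8 → HIT
6: bank 2 row 8 — prev 8 → HIT
7: bank 2 row 7 — prev 8 → CONFLICT
8: bank 2 row 7 — prev 7 → HIT
9: bank 2 row 7 — prev 7 → HIT
10: bank 0 row 2 — prev None → EMPTY
11: bank 1 row 8 — prev 8 → HIT
12: bank 1 row 7 — prev 8 → CONFLICT
13: bank 0 row 3 — prev 2 → CONFLICT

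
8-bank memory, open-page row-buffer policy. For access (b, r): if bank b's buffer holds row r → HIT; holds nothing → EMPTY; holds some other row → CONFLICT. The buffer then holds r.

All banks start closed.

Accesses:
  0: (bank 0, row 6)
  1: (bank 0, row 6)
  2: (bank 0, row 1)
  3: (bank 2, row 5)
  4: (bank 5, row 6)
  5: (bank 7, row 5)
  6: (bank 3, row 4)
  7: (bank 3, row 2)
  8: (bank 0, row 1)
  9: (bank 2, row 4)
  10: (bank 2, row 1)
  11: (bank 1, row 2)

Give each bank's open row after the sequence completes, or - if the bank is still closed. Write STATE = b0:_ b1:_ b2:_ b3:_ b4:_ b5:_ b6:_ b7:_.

STATE = b0:1 b1:2 b2:1 b3:2 b4:- b5:6 b6:- b7:5

step 0: bank0 None->6 [EMPTY]
step 1: bank0 6->6 [HIT]
step 2: bank0 6->1 [CONFLICT]
step 3: bank2 None->5 [EMPTY]
step 4: bank5 None->6 [EMPTY]
step 5: bank7 None->5 [EMPTY]
step 6: bank3 None->4 [EMPTY]
step 7: bank3 4->2 [CONFLICT]
step 8: bank0 1->1 [HIT]
step 9: bank2 5->4 [CONFLICT]
step 10: bank2 4->1 [CONFLICT]
step 11: bank1 None->2 [EMPTY]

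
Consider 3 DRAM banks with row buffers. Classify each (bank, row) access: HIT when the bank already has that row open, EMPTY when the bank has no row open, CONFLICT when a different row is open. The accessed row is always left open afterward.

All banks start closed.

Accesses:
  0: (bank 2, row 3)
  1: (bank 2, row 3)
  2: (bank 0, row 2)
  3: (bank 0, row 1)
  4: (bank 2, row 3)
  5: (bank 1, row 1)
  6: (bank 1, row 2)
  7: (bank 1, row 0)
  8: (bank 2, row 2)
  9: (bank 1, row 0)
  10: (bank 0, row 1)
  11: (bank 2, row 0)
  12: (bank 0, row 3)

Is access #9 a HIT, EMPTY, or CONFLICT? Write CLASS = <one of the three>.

0: bank 2 row 3 — prev None → EMPTY
1: bank 2 row 3 — prev 3 → HIT
2: bank 0 row 2 — prev None → EMPTY
3: bank 0 row 1 — prev 2 → CONFLICT
4: bank 2 row 3 — prev 3 → HIT
5: bank 1 row 1 — prev None → EMPTY
6: bank 1 row 2 — prev 1 → CONFLICT
7: bank 1 row 0 — prev 2 → CONFLICT
8: bank 2 row 2 — prev 3 → CONFLICT
9: bank 1 row 0 — prev 0 → HIT
10: bank 0 row 1 — prev 1 → HIT
11: bank 2 row 0 — prev 2 → CONFLICT
12: bank 0 row 3 — prev 1 → CONFLICT

CLASS = HIT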